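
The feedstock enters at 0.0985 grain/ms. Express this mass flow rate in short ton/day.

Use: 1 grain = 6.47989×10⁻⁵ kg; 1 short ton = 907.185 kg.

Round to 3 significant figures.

0.608 short ton/day

0.0985 grain/ms × 6.47989×10⁻⁵ kg/grain ÷ 0.001 s/ms = 0.00638269 kg/s
0.00638269 kg/s ÷ 907.185 kg/short ton × 86400 s/day = 0.607885 short ton/day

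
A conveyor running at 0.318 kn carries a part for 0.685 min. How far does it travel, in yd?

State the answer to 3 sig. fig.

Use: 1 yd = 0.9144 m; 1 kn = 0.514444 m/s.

7.35 yd

0.318 kn × 0.514444 = 0.163593 m/s
0.685 min × 60 = 41.1 s
d = v × t = 0.163593 m/s × 41.1 s = 6.72367 m
6.72367 m ÷ (0.9144 m/yd) = 7.35309 yd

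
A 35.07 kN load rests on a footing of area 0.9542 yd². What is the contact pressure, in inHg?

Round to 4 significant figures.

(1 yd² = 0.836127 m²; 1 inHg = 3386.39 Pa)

12.98 inHg

35.07 kN × 1000 → 35070 N
0.9542 yd² × 0.836127 → 0.797832 m²
P = F / A = 35070 N / 0.797832 m² = 43956.6 Pa
43956.6 Pa ÷ (3386.39 Pa/inHg) = 12.9804 inHg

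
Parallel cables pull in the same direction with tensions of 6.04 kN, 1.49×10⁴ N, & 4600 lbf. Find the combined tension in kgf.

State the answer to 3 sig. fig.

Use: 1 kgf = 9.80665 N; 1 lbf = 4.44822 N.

6.04 kN × 1000 → 6040 N
1.49×10⁴ N (already N)
4600 lbf × 4.44822 → 20461.8 N
Combined: 6040 + 14900 + 20461.8 = 41401.8 N
In kgf: 41401.8 / 9.80665 = 4221.81 kgf

4220 kgf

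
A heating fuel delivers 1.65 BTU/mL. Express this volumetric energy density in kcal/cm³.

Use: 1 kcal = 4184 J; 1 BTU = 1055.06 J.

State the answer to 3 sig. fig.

0.416 kcal/cm³

1.65 BTU/mL × 1055.06 J/BTU ÷ 10⁻⁶ m³/mL = 1.74085×10⁹ J/m³
1.74085×10⁹ J/m³ ÷ 4184 J/kcal × 10⁻⁶ m³/cm³ = 0.416073 kcal/cm³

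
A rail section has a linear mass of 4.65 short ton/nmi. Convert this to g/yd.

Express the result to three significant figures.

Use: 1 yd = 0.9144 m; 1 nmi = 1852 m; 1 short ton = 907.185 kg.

2080 g/yd

4.65 short ton/nmi × 907.185 kg/short ton ÷ 1852 m/nmi = 2.27776 kg/m
2.27776 kg/m ÷ 0.001 kg/g × 0.9144 m/yd = 2082.78 g/yd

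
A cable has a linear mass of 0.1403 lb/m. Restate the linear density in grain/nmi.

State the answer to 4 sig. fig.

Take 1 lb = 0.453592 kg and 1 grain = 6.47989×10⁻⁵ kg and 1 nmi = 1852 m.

0.1403 lb/m × 0.453592 kg/lb = 0.063639 kg/m
0.063639 kg/m ÷ 6.47989×10⁻⁵ kg/grain × 1852 m/nmi = 1.81885×10⁶ grain/nmi

1.819×10⁶ grain/nmi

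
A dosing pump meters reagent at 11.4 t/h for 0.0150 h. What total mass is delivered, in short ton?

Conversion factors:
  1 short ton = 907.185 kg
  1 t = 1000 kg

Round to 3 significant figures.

0.188 short ton

11.4 t/h → 3.16667 kg/s
0.0150 h → 54 s
m = ṁ × t = 3.16667 × 54 = 171 kg
In short ton: 171 / 907.185 = 0.188495 short ton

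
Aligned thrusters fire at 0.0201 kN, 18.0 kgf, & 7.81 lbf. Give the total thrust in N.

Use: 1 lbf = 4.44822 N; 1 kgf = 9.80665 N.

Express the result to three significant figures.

0.0201 kN × 1000 → 20.1 N
18.0 kgf × 9.80665 → 176.52 N
7.81 lbf × 4.44822 → 34.7406 N
Combined: 20.1 + 176.52 + 34.7406 = 231.361 N

231 N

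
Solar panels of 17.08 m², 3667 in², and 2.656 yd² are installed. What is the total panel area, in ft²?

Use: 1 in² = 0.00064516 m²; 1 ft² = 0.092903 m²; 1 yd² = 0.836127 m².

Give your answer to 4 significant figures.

233.2 ft²

17.08 m² (already m²)
3667 in² × 0.00064516 → 2.3658 m²
2.656 yd² × 0.836127 → 2.22075 m²
Combined: 17.08 + 2.3658 + 2.22075 = 21.6665 m²
In ft²: 21.6665 / 0.092903 = 233.216 ft²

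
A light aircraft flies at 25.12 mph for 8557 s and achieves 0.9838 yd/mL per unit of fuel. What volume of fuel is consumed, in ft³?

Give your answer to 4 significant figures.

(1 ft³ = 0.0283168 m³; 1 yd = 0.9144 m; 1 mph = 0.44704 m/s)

25.12 mph → 11.2296 m/s
d = v × t = 11.2296 × 8557 = 96091.7 m
0.9838 yd/mL → 899587 m/m³
V = d / (distance per unit fuel) = 96091.7 / 899587 = 0.106818 m³
In ft³: 0.106818 / 0.0283168 = 3.77225 ft³

3.772 ft³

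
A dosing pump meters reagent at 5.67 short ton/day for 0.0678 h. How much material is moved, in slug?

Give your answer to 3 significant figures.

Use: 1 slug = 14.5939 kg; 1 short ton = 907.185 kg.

5.67 short ton/day → 0.059534 kg/s
0.0678 h → 244.08 s
m = ṁ × t = 0.059534 × 244.08 = 14.5311 kg
In slug: 14.5311 / 14.5939 = 0.995697 slug

0.996 slug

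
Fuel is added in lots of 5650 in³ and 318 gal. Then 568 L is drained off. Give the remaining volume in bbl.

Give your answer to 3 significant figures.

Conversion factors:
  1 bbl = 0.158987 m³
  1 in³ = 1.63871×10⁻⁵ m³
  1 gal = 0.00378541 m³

4.58 bbl

5650 in³ × 1.63871×10⁻⁵ → 0.0925871 m³
318 gal × 0.00378541 → 1.20376 m³
568 L × 0.001 → 0.568 m³
Result: 0.0925871 + 1.20376 − 0.568 = 0.728347 m³
In bbl: 0.728347 / 0.158987 = 4.58117 bbl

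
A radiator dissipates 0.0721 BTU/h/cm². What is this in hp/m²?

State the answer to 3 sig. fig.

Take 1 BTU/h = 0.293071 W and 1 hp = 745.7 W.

0.0721 BTU/h/cm² × 0.293071 W/BTU/h ÷ 0.0001 m²/cm² = 211.304 W/m²
211.304 W/m² ÷ 745.7 W/hp = 0.283363 hp/m²

0.283 hp/m²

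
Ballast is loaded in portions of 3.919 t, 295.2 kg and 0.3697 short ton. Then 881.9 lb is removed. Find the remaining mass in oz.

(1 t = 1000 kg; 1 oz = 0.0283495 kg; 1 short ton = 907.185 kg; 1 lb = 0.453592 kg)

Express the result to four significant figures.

1.464×10⁵ oz

3.919 t × 1000 → 3919 kg
295.2 kg (already kg)
0.3697 short ton × 907.185 → 335.386 kg
881.9 lb × 0.453592 → 400.023 kg
Net: 3919 + 295.2 + 335.386 − 400.023 = 4149.56 kg
In oz: 4149.56 / 0.0283495 = 146372 oz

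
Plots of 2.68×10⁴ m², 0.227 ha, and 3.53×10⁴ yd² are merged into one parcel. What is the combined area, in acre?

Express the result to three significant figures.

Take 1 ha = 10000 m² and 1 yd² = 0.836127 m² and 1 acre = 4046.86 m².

14.5 acre

2.68×10⁴ m² (already m²)
0.227 ha × 10000 = 2270 m²
3.53×10⁴ yd² × 0.836127 = 29515.3 m²
Total: 26800 + 2270 + 29515.3 = 58585.3 m²
In acre: 58585.3 / 4046.86 = 14.4767 acre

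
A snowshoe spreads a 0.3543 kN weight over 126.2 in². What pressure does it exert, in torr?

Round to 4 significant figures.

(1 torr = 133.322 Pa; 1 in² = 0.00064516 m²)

32.64 torr

0.3543 kN × 1000 = 354.3 N
126.2 in² × 0.00064516 = 0.0814192 m²
P = F / A = 354.3 N / 0.0814192 m² = 4351.55 Pa
4351.55 Pa ÷ (133.322 Pa/torr) = 32.6394 torr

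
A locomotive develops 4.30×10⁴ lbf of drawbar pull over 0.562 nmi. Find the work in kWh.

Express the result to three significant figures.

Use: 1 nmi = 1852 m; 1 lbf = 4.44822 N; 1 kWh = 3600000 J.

55.3 kWh

4.30×10⁴ lbf × 4.44822 → 191273 N
0.562 nmi × 1852 → 1040.82 m
W = F × d = 191273 N × 1040.82 m = 1.99081×10⁸ J
1.99081×10⁸ J ÷ (3600000 J/kWh) = 55.3003 kWh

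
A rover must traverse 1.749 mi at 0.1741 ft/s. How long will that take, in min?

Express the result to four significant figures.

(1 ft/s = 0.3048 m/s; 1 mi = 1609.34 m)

1.749 mi × 1609.34 = 2814.74 m
0.1741 ft/s × 0.3048 = 0.0530657 m/s
t = d / v = 2814.74 m / 0.0530657 m/s = 53042.5 s
53042.5 s ÷ (60 s/min) = 884.042 min

884.0 min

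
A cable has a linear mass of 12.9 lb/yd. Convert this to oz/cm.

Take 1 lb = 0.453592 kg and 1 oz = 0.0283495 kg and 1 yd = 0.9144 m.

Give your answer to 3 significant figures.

2.26 oz/cm

12.9 lb/yd × 0.453592 kg/lb ÷ 0.9144 m/yd = 6.3991 kg/m
6.3991 kg/m ÷ 0.0283495 kg/oz × 0.01 m/cm = 2.25722 oz/cm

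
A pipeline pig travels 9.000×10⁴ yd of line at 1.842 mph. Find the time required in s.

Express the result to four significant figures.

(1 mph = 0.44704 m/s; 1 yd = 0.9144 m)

9.994×10⁴ s

9.000×10⁴ yd × 0.9144 → 82296 m
1.842 mph × 0.44704 → 0.823448 m/s
t = d / v = 82296 m / 0.823448 m/s = 99940.7 s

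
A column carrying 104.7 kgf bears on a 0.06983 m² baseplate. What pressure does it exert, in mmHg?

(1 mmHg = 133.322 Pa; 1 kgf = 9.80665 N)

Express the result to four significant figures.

110.3 mmHg

104.7 kgf × 9.80665 → 1026.76 N
P = F / A = 1026.76 N / 0.06983 m² = 14703.7 Pa
14703.7 Pa ÷ (133.322 Pa/mmHg) = 110.287 mmHg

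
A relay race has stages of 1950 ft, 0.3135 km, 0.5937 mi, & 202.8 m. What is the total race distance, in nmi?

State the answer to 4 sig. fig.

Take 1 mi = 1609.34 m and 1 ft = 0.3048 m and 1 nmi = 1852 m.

1.116 nmi

1950 ft × 0.3048 = 594.36 m
0.3135 km × 1000 = 313.5 m
0.5937 mi × 1609.34 = 955.465 m
202.8 m (already m)
Combined: 594.36 + 313.5 + 955.465 + 202.8 = 2066.12 m
In nmi: 2066.12 / 1852 = 1.11562 nmi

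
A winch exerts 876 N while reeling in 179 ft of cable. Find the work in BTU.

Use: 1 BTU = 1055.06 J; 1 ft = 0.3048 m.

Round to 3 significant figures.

179 ft × 0.3048 = 54.5592 m
W = F × d = 876 N × 54.5592 m = 47793.9 J
47793.9 J ÷ (1055.06 J/BTU) = 45.2997 BTU

45.3 BTU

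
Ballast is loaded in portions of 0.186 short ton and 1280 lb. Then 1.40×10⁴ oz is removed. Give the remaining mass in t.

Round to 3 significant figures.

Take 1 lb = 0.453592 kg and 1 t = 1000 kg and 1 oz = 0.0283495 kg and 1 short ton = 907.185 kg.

0.186 short ton × 907.185 = 168.736 kg
1280 lb × 0.453592 = 580.598 kg
1.40×10⁴ oz × 0.0283495 = 396.893 kg
Net: 168.736 + 580.598 − 396.893 = 352.441 kg
In t: 352.441 / 1000 = 0.352441 t

0.352 t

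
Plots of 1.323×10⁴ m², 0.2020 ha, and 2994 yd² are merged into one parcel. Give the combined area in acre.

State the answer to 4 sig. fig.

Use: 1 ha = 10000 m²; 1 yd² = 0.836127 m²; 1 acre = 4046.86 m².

4.387 acre

1.323×10⁴ m² (already m²)
0.2020 ha × 10000 → 2020 m²
2994 yd² × 0.836127 → 2503.36 m²
Sum: 13230 + 2020 + 2503.36 = 17753.4 m²
In acre: 17753.4 / 4046.86 = 4.38696 acre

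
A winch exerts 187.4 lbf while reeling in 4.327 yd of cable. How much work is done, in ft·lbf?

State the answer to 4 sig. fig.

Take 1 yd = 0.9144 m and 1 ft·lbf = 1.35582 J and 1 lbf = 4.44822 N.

2433 ft·lbf

187.4 lbf × 4.44822 → 833.596 N
4.327 yd × 0.9144 → 3.95661 m
W = F × d = 833.596 N × 3.95661 m = 3298.21 J
3298.21 J ÷ (1.35582 J/ft·lbf) = 2432.63 ft·lbf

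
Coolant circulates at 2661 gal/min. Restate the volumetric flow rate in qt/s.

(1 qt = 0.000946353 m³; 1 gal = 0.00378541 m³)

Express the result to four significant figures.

2661 gal/min × 0.00378541 m³/gal ÷ 60 s/min = 0.167883 m³/s
0.167883 m³/s ÷ 0.000946353 m³/qt = 177.4 qt/s

177.4 qt/s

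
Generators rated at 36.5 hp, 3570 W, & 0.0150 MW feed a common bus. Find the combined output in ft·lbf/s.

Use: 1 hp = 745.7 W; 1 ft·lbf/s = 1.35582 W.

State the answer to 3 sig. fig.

36.5 hp × 745.7 = 27218 W
3570 W (already W)
0.0150 MW × 1000000 = 15000 W
Sum: 27218 + 3570 + 15000 = 45788 W
In ft·lbf/s: 45788 / 1.35582 = 33771.4 ft·lbf/s

3.38×10⁴ ft·lbf/s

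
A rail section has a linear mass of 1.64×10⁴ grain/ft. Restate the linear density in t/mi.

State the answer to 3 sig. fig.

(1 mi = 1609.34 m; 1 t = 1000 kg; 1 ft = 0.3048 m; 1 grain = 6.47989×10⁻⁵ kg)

1.64×10⁴ grain/ft × 6.47989×10⁻⁵ kg/grain ÷ 0.3048 m/ft = 3.48655 kg/m
3.48655 kg/m ÷ 1000 kg/t × 1609.34 m/mi = 5.61104 t/mi

5.61 t/mi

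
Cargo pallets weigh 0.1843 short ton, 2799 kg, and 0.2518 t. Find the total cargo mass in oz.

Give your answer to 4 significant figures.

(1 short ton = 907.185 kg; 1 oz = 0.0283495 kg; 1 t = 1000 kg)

0.1843 short ton × 907.185 → 167.194 kg
2799 kg (already kg)
0.2518 t × 1000 → 251.8 kg
Sum: 167.194 + 2799 + 251.8 = 3217.99 kg
In oz: 3217.99 / 0.0283495 = 113511 oz

1.135×10⁵ oz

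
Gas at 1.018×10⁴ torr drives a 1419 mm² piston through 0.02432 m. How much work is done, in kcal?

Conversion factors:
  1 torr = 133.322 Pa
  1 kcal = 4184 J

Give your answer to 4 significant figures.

0.01119 kcal

1.018×10⁴ torr → 1.35722×10⁶ Pa
1419 mm² → 0.001419 m²
F = P × A = 1.35722×10⁶ × 0.001419 = 1925.9 N
W = F × d = 1925.9 × 0.02432 = 46.8379 J
In kcal: 46.8379 / 4184 = 0.0111945 kcal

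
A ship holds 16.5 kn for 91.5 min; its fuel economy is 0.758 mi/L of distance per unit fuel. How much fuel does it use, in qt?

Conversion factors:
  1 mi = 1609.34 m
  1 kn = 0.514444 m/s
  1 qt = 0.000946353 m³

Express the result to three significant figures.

40.4 qt

16.5 kn → 8.48833 m/s
91.5 min → 5490 s
d = v × t = 8.48833 × 5490 = 46600.9 m
0.758 mi/L → 1.21988×10⁶ m/m³
V = d / (distance per unit fuel) = 46600.9 / 1.21988×10⁶ = 0.0382012 m³
In qt: 0.0382012 / 0.000946353 = 40.3668 qt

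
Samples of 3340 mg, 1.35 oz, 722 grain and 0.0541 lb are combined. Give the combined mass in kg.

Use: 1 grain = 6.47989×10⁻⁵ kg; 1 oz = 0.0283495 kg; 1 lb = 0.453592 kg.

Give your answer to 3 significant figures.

3340 mg × 10⁻⁶ = 0.00334 kg
1.35 oz × 0.0283495 = 0.0382718 kg
722 grain × 6.47989×10⁻⁵ = 0.0467848 kg
0.0541 lb × 0.453592 = 0.0245393 kg
Sum: 0.00334 + 0.0382718 + 0.0467848 + 0.0245393 = 0.112936 kg

0.113 kg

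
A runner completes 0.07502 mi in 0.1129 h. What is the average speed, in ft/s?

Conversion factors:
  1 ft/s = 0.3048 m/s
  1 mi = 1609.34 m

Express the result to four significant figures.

0.07502 mi × 1609.34 = 120.733 m
0.1129 h × 3600 = 406.44 s
v = d / t = 120.733 m / 406.44 s = 0.29705 m/s
0.29705 m/s ÷ (0.3048 m/s/ft/s) = 0.974573 ft/s

0.9746 ft/s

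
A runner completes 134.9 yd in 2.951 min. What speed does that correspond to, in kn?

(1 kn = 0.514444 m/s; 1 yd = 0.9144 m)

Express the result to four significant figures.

1.354 kn

134.9 yd × 0.9144 → 123.353 m
2.951 min × 60 → 177.06 s
v = d / t = 123.353 m / 177.06 s = 0.696673 m/s
0.696673 m/s ÷ (0.514444 m/s/kn) = 1.35423 kn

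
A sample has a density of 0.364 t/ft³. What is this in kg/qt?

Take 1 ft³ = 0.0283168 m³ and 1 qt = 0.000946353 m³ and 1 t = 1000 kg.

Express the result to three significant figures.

0.364 t/ft³ × 1000 kg/t ÷ 0.0283168 m³/ft³ = 12854.6 kg/m³
12854.6 kg/m³ × 0.000946353 m³/qt = 12.165 kg/qt

12.2 kg/qt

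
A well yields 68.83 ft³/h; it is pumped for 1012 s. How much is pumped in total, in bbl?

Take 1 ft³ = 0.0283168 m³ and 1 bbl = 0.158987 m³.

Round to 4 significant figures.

68.83 ft³/h → 5.41401×10⁻⁴ m³/s
V = Q × t = 5.41401×10⁻⁴ × 1012 = 0.547898 m³
In bbl: 0.547898 / 0.158987 = 3.44618 bbl

3.446 bbl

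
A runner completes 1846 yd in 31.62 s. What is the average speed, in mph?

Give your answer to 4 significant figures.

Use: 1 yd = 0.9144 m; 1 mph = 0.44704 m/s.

1846 yd × 0.9144 → 1687.98 m
v = d / t = 1687.98 m / 31.62 s = 53.3833 m/s
53.3833 m/s ÷ (0.44704 m/s/mph) = 119.415 mph

119.4 mph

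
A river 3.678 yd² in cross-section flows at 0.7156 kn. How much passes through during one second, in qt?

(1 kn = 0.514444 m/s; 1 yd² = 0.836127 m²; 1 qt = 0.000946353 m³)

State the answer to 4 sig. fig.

1196 qt

0.7156 kn × 0.514444 → 0.368136 m/s
3.678 yd² × 0.836127 → 3.07528 m²
V = v × A × t = 0.368136 m/s × 3.07528 m² × 1 s = 1.13212 m³
1.13212 m³ ÷ (0.000946353 m³/qt) = 1196.3 qt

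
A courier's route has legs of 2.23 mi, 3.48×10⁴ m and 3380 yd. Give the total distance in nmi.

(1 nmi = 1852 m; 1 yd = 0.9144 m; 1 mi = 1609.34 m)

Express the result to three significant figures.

2.23 mi × 1609.34 → 3588.83 m
3.48×10⁴ m (already m)
3380 yd × 0.9144 → 3090.67 m
Combined: 3588.83 + 34800 + 3090.67 = 41479.5 m
In nmi: 41479.5 / 1852 = 22.3971 nmi

22.4 nmi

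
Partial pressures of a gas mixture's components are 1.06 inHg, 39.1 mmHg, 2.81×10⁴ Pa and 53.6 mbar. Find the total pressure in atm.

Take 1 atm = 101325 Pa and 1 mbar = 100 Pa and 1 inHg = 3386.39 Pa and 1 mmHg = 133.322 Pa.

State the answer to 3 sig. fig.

0.417 atm

1.06 inHg × 3386.39 = 3589.57 Pa
39.1 mmHg × 133.322 = 5212.89 Pa
2.81×10⁴ Pa (already Pa)
53.6 mbar × 100 = 5360 Pa
Sum: 3589.57 + 5212.89 + 28100 + 5360 = 42262.5 Pa
In atm: 42262.5 / 101325 = 0.417098 atm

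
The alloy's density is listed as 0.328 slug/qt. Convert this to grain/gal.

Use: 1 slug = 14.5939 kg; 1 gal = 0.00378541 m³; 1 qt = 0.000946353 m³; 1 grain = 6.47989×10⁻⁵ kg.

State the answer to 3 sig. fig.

0.328 slug/qt × 14.5939 kg/slug ÷ 0.000946353 m³/qt = 5058.15 kg/m³
5058.15 kg/m³ ÷ 6.47989×10⁻⁵ kg/grain × 0.00378541 m³/gal = 295486 grain/gal

2.95×10⁵ grain/gal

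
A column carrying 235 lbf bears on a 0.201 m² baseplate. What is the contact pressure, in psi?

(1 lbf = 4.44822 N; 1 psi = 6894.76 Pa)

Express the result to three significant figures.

235 lbf × 4.44822 = 1045.33 N
P = F / A = 1045.33 N / 0.201 m² = 5200.65 Pa
5200.65 Pa ÷ (6894.76 Pa/psi) = 0.75429 psi

0.754 psi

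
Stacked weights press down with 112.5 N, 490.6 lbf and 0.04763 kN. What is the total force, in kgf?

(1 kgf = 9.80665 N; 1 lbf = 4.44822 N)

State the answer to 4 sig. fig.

112.5 N (already N)
490.6 lbf × 4.44822 = 2182.3 N
0.04763 kN × 1000 = 47.63 N
Combined: 112.5 + 2182.3 + 47.63 = 2342.43 N
In kgf: 2342.43 / 9.80665 = 238.861 kgf

238.9 kgf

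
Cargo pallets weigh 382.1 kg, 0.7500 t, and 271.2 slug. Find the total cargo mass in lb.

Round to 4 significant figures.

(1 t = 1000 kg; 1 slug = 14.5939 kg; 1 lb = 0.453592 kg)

1.122×10⁴ lb

382.1 kg (already kg)
0.7500 t × 1000 = 750 kg
271.2 slug × 14.5939 = 3957.87 kg
Sum: 382.1 + 750 + 3957.87 = 5089.97 kg
In lb: 5089.97 / 0.453592 = 11221.5 lb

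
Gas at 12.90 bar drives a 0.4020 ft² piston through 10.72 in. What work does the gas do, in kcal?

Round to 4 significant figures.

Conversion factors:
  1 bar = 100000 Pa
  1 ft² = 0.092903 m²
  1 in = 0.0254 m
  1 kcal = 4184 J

12.90 bar → 1.29×10⁶ Pa
0.4020 ft² → 0.037347 m²
F = P × A = 1.29×10⁶ × 0.037347 = 48177.6 N
10.72 in → 0.272288 m
W = F × d = 48177.6 × 0.272288 = 13118.2 J
In kcal: 13118.2 / 4184 = 3.13533 kcal

3.135 kcal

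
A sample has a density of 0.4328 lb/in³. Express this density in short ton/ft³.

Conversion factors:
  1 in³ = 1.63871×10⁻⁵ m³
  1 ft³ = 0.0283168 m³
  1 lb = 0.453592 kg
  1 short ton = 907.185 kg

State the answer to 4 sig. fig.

0.3739 short ton/ft³

0.4328 lb/in³ × 0.453592 kg/lb ÷ 1.63871×10⁻⁵ m³/in³ = 11979.8 kg/m³
11979.8 kg/m³ ÷ 907.185 kg/short ton × 0.0283168 m³/ft³ = 0.373937 short ton/ft³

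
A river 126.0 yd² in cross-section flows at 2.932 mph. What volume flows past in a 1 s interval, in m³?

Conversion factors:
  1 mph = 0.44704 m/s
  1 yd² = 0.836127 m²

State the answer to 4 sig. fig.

138.1 m³

2.932 mph × 0.44704 = 1.31072 m/s
126.0 yd² × 0.836127 = 105.352 m²
V = v × A × t = 1.31072 m/s × 105.352 m² × 1 s = 138.087 m³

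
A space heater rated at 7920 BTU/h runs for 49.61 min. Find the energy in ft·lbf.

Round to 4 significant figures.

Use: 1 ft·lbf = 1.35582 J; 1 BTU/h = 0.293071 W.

7920 BTU/h × 0.293071 → 2321.12 W
49.61 min × 60 → 2976.6 s
E = P × t = 2321.12 W × 2976.6 s = 6.90905×10⁶ J
6.90905×10⁶ J ÷ (1.35582 J/ft·lbf) = 5.09585×10⁶ ft·lbf

5.096×10⁶ ft·lbf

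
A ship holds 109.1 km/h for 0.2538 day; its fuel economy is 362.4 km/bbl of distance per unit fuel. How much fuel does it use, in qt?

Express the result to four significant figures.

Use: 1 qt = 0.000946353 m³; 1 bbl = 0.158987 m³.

308.1 qt

109.1 km/h → 30.3056 m/s
0.2538 day → 21928.3 s
d = v × t = 30.3056 × 21928.3 = 664550 m
362.4 km/bbl → 2.27943×10⁶ m/m³
V = d / (distance per unit fuel) = 664550 / 2.27943×10⁶ = 0.291542 m³
In qt: 0.291542 / 0.000946353 = 308.069 qt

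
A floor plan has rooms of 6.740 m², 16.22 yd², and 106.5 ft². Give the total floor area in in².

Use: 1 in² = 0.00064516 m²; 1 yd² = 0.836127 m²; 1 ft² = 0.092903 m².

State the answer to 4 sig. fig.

6.740 m² (already m²)
16.22 yd² × 0.836127 → 13.562 m²
106.5 ft² × 0.092903 → 9.89417 m²
Total: 6.74 + 13.562 + 9.89417 = 30.1962 m²
In in²: 30.1962 / 0.00064516 = 46804.2 in²

4.680×10⁴ in²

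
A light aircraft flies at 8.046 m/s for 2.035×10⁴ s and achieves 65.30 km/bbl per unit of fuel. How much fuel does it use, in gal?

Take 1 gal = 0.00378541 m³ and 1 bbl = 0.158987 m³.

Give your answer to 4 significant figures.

d = v × t = 8.046 × 20350 = 163736 m
65.30 km/bbl → 410725 m/m³
V = d / (distance per unit fuel) = 163736 / 410725 = 0.398651 m³
In gal: 0.398651 / 0.00378541 = 105.313 gal

105.3 gal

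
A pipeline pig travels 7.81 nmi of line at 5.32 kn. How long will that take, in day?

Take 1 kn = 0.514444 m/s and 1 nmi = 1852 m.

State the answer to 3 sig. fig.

7.81 nmi × 1852 = 14464.1 m
5.32 kn × 0.514444 = 2.73684 m/s
t = d / v = 14464.1 m / 2.73684 m/s = 5284.96 s
5284.96 s ÷ (86400 s/day) = 0.0611685 day

0.0612 day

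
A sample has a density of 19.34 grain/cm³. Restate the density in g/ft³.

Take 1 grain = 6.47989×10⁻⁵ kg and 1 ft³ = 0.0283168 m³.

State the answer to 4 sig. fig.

19.34 grain/cm³ × 6.47989×10⁻⁵ kg/grain ÷ 10⁻⁶ m³/cm³ = 1253.21 kg/m³
1253.21 kg/m³ ÷ 0.001 kg/g × 0.0283168 m³/ft³ = 35486.9 g/ft³

3.549×10⁴ g/ft³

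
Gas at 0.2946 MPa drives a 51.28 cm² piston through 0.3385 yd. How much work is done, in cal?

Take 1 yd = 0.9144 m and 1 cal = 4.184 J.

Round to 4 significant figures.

0.2946 MPa → 294600 Pa
51.28 cm² → 0.005128 m²
F = P × A = 294600 × 0.005128 = 1510.71 N
0.3385 yd → 0.309524 m
W = F × d = 1510.71 × 0.309524 = 467.601 J
In cal: 467.601 / 4.184 = 111.759 cal

111.8 cal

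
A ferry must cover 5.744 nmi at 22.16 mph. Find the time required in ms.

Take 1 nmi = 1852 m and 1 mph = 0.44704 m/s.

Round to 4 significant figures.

5.744 nmi × 1852 = 10637.9 m
22.16 mph × 0.44704 = 9.90641 m/s
t = d / v = 10637.9 m / 9.90641 m/s = 1073.84 s
1073.84 s ÷ (0.001 s/ms) = 1.07384×10⁶ ms

1.074×10⁶ ms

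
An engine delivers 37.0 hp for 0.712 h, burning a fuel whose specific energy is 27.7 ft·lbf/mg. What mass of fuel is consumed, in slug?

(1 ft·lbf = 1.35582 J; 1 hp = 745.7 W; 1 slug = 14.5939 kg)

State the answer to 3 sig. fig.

0.129 slug

37.0 hp → 27590.9 W
0.712 h → 2563.2 s
E = P × t = 27590.9 × 2563.2 = 7.0721×10⁷ J
27.7 ft·lbf/mg → 3.75562×10⁷ J/kg
m = E / e_s = 7.0721×10⁷ / 3.75562×10⁷ = 1.88307 kg
In slug: 1.88307 / 14.5939 = 0.129031 slug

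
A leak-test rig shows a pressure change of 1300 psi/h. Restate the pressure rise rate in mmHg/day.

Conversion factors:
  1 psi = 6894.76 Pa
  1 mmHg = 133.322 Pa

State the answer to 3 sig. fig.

1300 psi/h × 6894.76 Pa/psi ÷ 3600 s/h = 2489.77 Pa/s
2489.77 Pa/s ÷ 133.322 Pa/mmHg × 86400 s/day = 1.61351×10⁶ mmHg/day

1.61×10⁶ mmHg/day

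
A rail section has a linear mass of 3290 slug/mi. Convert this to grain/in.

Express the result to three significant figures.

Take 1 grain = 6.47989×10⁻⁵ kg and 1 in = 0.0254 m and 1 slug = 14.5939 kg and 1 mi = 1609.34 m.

3290 slug/mi × 14.5939 kg/slug ÷ 1609.34 m/mi = 29.8345 kg/m
29.8345 kg/m ÷ 6.47989×10⁻⁵ kg/grain × 0.0254 m/in = 11694.6 grain/in

1.17×10⁴ grain/in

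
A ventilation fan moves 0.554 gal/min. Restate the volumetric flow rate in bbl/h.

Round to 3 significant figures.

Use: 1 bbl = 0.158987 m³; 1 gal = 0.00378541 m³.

0.791 bbl/h

0.554 gal/min × 0.00378541 m³/gal ÷ 60 s/min = 3.4952×10⁻⁵ m³/s
3.4952×10⁻⁵ m³/s ÷ 0.158987 m³/bbl × 3600 s/h = 0.791431 bbl/h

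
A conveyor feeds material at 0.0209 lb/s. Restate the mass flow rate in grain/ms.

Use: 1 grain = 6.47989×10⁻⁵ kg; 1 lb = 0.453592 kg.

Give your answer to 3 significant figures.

0.146 grain/ms

0.0209 lb/s × 0.453592 kg/lb = 0.00948007 kg/s
0.00948007 kg/s ÷ 6.47989×10⁻⁵ kg/grain × 0.001 s/ms = 0.1463 grain/ms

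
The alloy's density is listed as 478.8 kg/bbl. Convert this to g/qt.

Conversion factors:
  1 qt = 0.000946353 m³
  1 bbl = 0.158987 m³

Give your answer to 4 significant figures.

2850 g/qt

478.8 kg/bbl ÷ 0.158987 m³/bbl = 3011.57 kg/m³
3011.57 kg/m³ ÷ 0.001 kg/g × 0.000946353 m³/qt = 2850.01 g/qt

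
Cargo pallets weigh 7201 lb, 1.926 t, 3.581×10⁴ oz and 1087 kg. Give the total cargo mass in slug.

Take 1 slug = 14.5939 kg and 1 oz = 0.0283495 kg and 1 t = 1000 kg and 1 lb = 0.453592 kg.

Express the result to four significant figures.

7201 lb × 0.453592 = 3266.32 kg
1.926 t × 1000 = 1926 kg
3.581×10⁴ oz × 0.0283495 = 1015.2 kg
1087 kg (already kg)
Sum: 3266.32 + 1926 + 1015.2 + 1087 = 7294.52 kg
In slug: 7294.52 / 14.5939 = 499.833 slug

499.8 slug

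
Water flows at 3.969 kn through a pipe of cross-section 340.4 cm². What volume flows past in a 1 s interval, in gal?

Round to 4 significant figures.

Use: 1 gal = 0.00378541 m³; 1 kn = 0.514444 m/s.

3.969 kn × 0.514444 → 2.04183 m/s
340.4 cm² × 0.0001 → 0.03404 m²
V = v × A × t = 2.04183 m/s × 0.03404 m² × 1 s = 0.0695039 m³
0.0695039 m³ ÷ (0.00378541 m³/gal) = 18.361 gal

18.36 gal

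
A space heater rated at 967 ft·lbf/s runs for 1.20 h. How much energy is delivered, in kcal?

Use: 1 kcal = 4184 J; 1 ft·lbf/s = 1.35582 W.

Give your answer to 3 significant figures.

1350 kcal

967 ft·lbf/s × 1.35582 → 1311.08 W
1.20 h × 3600 → 4320 s
E = P × t = 1311.08 W × 4320 s = 5.66387×10⁶ J
5.66387×10⁶ J ÷ (4184 J/kcal) = 1353.7 kcal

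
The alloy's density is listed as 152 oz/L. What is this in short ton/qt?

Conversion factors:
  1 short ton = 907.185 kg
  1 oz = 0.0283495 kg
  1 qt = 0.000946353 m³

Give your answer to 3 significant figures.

152 oz/L × 0.0283495 kg/oz ÷ 0.001 m³/L = 4309.12 kg/m³
4309.12 kg/m³ ÷ 907.185 kg/short ton × 0.000946353 m³/qt = 0.00449517 short ton/qt

0.00450 short ton/qt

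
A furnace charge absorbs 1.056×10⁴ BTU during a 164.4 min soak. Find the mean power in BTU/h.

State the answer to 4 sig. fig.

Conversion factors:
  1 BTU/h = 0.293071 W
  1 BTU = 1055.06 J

3854 BTU/h

1.056×10⁴ BTU × 1055.06 → 1.11414×10⁷ J
164.4 min × 60 → 9864 s
P = E / t = 1.11414×10⁷ J / 9864 s = 1129.5 W
1129.5 W ÷ (0.293071 W/BTU/h) = 3854.01 BTU/h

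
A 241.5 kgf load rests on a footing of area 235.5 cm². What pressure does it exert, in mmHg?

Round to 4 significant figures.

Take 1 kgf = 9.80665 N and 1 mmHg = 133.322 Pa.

241.5 kgf × 9.80665 → 2368.31 N
235.5 cm² × 0.0001 → 0.02355 m²
P = F / A = 2368.31 N / 0.02355 m² = 100565 Pa
100565 Pa ÷ (133.322 Pa/mmHg) = 754.302 mmHg

754.3 mmHg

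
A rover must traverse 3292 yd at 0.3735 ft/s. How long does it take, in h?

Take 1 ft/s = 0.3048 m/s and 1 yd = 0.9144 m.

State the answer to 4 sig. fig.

7.345 h

3292 yd × 0.9144 → 3010.2 m
0.3735 ft/s × 0.3048 → 0.113843 m/s
t = d / v = 3010.2 m / 0.113843 m/s = 26441.7 s
26441.7 s ÷ (3600 s/h) = 7.34492 h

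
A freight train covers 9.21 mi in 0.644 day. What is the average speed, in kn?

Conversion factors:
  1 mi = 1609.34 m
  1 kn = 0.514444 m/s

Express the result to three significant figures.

0.518 kn

9.21 mi × 1609.34 → 14822 m
0.644 day × 86400 → 55641.6 s
v = d / t = 14822 m / 55641.6 s = 0.266383 m/s
0.266383 m/s ÷ (0.514444 m/s/kn) = 0.517808 kn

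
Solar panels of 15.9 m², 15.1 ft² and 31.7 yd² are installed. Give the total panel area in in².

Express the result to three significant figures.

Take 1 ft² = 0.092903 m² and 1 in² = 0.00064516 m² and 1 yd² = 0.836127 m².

6.79×10⁴ in²

15.9 m² (already m²)
15.1 ft² × 0.092903 = 1.40284 m²
31.7 yd² × 0.836127 = 26.5052 m²
Sum: 15.9 + 1.40284 + 26.5052 = 43.808 m²
In in²: 43.808 / 0.00064516 = 67902.5 in²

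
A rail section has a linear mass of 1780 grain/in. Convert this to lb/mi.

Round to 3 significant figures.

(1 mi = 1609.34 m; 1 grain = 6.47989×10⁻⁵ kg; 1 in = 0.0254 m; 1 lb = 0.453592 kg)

1.61×10⁴ lb/mi

1780 grain/in × 6.47989×10⁻⁵ kg/grain ÷ 0.0254 m/in = 4.54103 kg/m
4.54103 kg/m ÷ 0.453592 kg/lb × 1609.34 m/mi = 16111.5 lb/mi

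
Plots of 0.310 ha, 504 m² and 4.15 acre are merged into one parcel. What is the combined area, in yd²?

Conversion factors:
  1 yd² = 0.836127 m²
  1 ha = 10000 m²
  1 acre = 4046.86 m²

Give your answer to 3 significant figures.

2.44×10⁴ yd²

0.310 ha × 10000 = 3100 m²
504 m² (already m²)
4.15 acre × 4046.86 = 16794.5 m²
Combined: 3100 + 504 + 16794.5 = 20398.5 m²
In yd²: 20398.5 / 0.836127 = 24396.4 yd²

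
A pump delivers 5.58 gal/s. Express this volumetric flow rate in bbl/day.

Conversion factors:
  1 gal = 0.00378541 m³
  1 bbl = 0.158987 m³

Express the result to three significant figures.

5.58 gal/s × 0.00378541 m³/gal = 0.0211226 m³/s
0.0211226 m³/s ÷ 0.158987 m³/bbl × 86400 s/day = 11478.9 bbl/day

1.15×10⁴ bbl/day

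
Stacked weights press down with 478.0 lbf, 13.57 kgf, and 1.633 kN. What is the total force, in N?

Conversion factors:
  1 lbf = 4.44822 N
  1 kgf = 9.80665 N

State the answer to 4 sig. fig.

478.0 lbf × 4.44822 → 2126.25 N
13.57 kgf × 9.80665 → 133.076 N
1.633 kN × 1000 → 1633 N
Combined: 2126.25 + 133.076 + 1633 = 3892.33 N

3892 N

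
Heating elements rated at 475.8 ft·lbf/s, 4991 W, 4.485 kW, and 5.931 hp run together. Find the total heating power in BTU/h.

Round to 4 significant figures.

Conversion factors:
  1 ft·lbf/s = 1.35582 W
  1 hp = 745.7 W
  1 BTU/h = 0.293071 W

4.963×10⁴ BTU/h

475.8 ft·lbf/s × 1.35582 = 645.099 W
4991 W (already W)
4.485 kW × 1000 = 4485 W
5.931 hp × 745.7 = 4422.75 W
Total: 645.099 + 4991 + 4485 + 4422.75 = 14543.8 W
In BTU/h: 14543.8 / 0.293071 = 49625.5 BTU/h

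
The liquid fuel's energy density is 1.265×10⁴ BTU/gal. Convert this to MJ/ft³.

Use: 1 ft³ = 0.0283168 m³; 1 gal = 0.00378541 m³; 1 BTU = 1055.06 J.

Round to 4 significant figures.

1.265×10⁴ BTU/gal × 1055.06 J/BTU ÷ 0.00378541 m³/gal = 3.52578×10⁹ J/m³
3.52578×10⁹ J/m³ ÷ 1000000 J/MJ × 0.0283168 m³/ft³ = 99.8388 MJ/ft³

99.84 MJ/ft³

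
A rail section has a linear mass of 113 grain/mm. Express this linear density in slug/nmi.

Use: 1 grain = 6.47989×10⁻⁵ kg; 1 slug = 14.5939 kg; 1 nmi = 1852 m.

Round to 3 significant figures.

113 grain/mm × 6.47989×10⁻⁵ kg/grain ÷ 0.001 m/mm = 7.32228 kg/m
7.32228 kg/m ÷ 14.5939 kg/slug × 1852 m/nmi = 929.214 slug/nmi

929 slug/nmi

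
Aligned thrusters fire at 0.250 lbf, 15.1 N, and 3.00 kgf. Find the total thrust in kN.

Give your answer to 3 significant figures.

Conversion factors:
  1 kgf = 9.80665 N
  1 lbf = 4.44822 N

0.250 lbf × 4.44822 → 1.11206 N
15.1 N (already N)
3.00 kgf × 9.80665 → 29.42 N
Sum: 1.11206 + 15.1 + 29.42 = 45.6321 N
In kN: 45.6321 / 1000 = 0.0456321 kN

0.0456 kN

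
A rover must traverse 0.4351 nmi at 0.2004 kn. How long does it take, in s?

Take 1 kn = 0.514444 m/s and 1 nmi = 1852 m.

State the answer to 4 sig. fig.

0.4351 nmi × 1852 = 805.805 m
0.2004 kn × 0.514444 = 0.103095 m/s
t = d / v = 805.805 m / 0.103095 m/s = 7816.14 s

7816 s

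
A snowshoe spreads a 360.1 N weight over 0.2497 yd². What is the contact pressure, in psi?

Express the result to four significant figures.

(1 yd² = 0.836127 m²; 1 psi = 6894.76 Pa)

0.2502 psi

0.2497 yd² × 0.836127 → 0.208781 m²
P = F / A = 360.1 N / 0.208781 m² = 1724.77 Pa
1724.77 Pa ÷ (6894.76 Pa/psi) = 0.250157 psi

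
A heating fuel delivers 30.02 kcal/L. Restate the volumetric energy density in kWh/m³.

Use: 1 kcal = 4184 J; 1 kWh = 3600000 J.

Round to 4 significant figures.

30.02 kcal/L × 4184 J/kcal ÷ 0.001 m³/L = 1.25604×10⁸ J/m³
1.25604×10⁸ J/m³ ÷ 3600000 J/kWh = 34.89 kWh/m³

34.89 kWh/m³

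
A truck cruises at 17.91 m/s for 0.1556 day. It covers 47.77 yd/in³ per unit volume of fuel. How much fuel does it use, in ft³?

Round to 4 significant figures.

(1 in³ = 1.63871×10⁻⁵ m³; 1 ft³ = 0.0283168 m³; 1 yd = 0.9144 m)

0.1556 day → 13443.8 s
d = v × t = 17.91 × 13443.8 = 240778 m
47.77 yd/in³ → 2.66557×10⁶ m/m³
V = d / (distance per unit fuel) = 240778 / 2.66557×10⁶ = 0.0903289 m³
In ft³: 0.0903289 / 0.0283168 = 3.18994 ft³

3.190 ft³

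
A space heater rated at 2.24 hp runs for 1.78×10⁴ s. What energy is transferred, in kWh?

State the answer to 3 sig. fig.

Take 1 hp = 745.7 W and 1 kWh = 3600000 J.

2.24 hp × 745.7 → 1670.37 W
E = P × t = 1670.37 W × 17800 s = 2.97326×10⁷ J
2.97326×10⁷ J ÷ (3600000 J/kWh) = 8.25906 kWh

8.26 kWh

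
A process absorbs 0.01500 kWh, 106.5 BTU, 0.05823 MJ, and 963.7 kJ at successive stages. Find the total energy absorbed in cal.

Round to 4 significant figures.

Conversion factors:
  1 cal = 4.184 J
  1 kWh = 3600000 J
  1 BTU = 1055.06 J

2.840×10⁵ cal

0.01500 kWh × 3600000 = 54000 J
106.5 BTU × 1055.06 = 112364 J
0.05823 MJ × 1000000 = 58230 J
963.7 kJ × 1000 = 963700 J
Total: 54000 + 112364 + 58230 + 963700 = 1.18829×10⁶ J
In cal: 1.18829×10⁶ / 4.184 = 284008 cal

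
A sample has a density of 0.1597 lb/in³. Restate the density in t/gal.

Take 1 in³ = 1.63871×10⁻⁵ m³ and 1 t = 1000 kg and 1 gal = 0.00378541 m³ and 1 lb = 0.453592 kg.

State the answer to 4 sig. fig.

0.1597 lb/in³ × 0.453592 kg/lb ÷ 1.63871×10⁻⁵ m³/in³ = 4420.47 kg/m³
4420.47 kg/m³ ÷ 1000 kg/t × 0.00378541 m³/gal = 0.0167333 t/gal

0.01673 t/gal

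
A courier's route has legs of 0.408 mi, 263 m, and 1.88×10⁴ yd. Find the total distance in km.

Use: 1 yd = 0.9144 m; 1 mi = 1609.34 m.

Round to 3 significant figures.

18.1 km

0.408 mi × 1609.34 → 656.611 m
263 m (already m)
1.88×10⁴ yd × 0.9144 → 17190.7 m
Combined: 656.611 + 263 + 17190.7 = 18110.3 m
In km: 18110.3 / 1000 = 18.1103 km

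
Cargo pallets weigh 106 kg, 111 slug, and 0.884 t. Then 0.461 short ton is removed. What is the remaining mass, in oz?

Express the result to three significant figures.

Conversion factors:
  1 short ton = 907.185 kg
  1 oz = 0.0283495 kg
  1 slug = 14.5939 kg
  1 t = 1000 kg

106 kg (already kg)
111 slug × 14.5939 → 1619.92 kg
0.884 t × 1000 → 884 kg
0.461 short ton × 907.185 → 418.212 kg
Sum: 106 + 1619.92 + 884 − 418.212 = 2191.71 kg
In oz: 2191.71 / 0.0283495 = 77310.4 oz

7.73×10⁴ oz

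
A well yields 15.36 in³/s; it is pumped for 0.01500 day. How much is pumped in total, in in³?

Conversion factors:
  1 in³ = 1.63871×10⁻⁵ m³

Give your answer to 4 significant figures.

15.36 in³/s → 2.51706×10⁻⁴ m³/s
0.01500 day → 1296 s
V = Q × t = 2.51706×10⁻⁴ × 1296 = 0.326211 m³
In in³: 0.326211 / 1.63871×10⁻⁵ = 19906.6 in³

1.991×10⁴ in³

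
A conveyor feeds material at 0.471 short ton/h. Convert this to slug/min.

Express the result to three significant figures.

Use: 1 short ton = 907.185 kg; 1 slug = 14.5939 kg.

0.488 slug/min

0.471 short ton/h × 907.185 kg/short ton ÷ 3600 s/h = 0.11869 kg/s
0.11869 kg/s ÷ 14.5939 kg/slug × 60 s/min = 0.487971 slug/min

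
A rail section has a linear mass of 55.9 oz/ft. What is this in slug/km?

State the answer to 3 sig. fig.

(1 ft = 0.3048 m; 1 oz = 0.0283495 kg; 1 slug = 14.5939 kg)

356 slug/km

55.9 oz/ft × 0.0283495 kg/oz ÷ 0.3048 m/ft = 5.19927 kg/m
5.19927 kg/m ÷ 14.5939 kg/slug × 1000 m/km = 356.263 slug/km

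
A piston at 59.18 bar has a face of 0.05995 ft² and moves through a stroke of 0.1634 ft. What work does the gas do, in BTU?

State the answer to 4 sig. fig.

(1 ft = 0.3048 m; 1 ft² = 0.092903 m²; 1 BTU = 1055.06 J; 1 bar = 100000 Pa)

59.18 bar → 5.918×10⁶ Pa
0.05995 ft² → 0.00556953 m²
F = P × A = 5.918×10⁶ × 0.00556953 = 32960.5 N
0.1634 ft → 0.0498043 m
W = F × d = 32960.5 × 0.0498043 = 1641.57 J
In BTU: 1641.57 / 1055.06 = 1.5559 BTU

1.556 BTU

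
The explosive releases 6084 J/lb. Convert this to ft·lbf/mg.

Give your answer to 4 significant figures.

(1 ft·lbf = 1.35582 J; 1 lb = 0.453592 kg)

0.009893 ft·lbf/mg

6084 J/lb ÷ 0.453592 kg/lb = 13412.9 J/kg
13412.9 J/kg ÷ 1.35582 J/ft·lbf × 10⁻⁶ kg/mg = 0.00989283 ft·lbf/mg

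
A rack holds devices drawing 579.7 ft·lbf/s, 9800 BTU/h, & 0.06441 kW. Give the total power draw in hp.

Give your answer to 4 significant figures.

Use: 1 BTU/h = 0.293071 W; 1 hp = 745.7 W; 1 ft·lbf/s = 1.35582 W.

4.992 hp

579.7 ft·lbf/s × 1.35582 = 785.969 W
9800 BTU/h × 0.293071 = 2872.1 W
0.06441 kW × 1000 = 64.41 W
Combined: 785.969 + 2872.1 + 64.41 = 3722.48 W
In hp: 3722.48 / 745.7 = 4.99193 hp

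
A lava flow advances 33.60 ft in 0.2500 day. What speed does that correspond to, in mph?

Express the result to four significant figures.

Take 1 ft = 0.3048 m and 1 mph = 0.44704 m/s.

0.001061 mph

33.60 ft × 0.3048 = 10.2413 m
0.2500 day × 86400 = 21600 s
v = d / t = 10.2413 m / 21600 s = 4.74134×10⁻⁴ m/s
4.74134×10⁻⁴ m/s ÷ (0.44704 m/s/mph) = 0.00106061 mph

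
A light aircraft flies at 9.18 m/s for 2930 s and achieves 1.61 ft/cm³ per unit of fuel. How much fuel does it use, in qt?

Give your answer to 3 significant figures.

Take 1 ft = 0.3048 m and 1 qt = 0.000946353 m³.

d = v × t = 9.18 × 2930 = 26897.4 m
1.61 ft/cm³ → 490728 m/m³
V = d / (distance per unit fuel) = 26897.4 / 490728 = 0.0548112 m³
In qt: 0.0548112 / 0.000946353 = 57.9183 qt

57.9 qt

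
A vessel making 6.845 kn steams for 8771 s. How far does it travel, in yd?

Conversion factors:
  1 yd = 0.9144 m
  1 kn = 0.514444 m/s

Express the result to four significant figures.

3.378×10⁴ yd

6.845 kn × 0.514444 → 3.52137 m/s
d = v × t = 3.52137 m/s × 8771 s = 30885.9 m
30885.9 m ÷ (0.9144 m/yd) = 33777.2 yd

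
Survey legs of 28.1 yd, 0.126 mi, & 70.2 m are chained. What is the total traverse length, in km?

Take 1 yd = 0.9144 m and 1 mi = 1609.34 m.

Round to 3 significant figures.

28.1 yd × 0.9144 = 25.6946 m
0.126 mi × 1609.34 = 202.777 m
70.2 m (already m)
Combined: 25.6946 + 202.777 + 70.2 = 298.672 m
In km: 298.672 / 1000 = 0.298672 km

0.299 km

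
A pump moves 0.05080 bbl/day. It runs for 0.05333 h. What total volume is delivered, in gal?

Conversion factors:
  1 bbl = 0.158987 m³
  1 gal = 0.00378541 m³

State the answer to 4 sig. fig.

0.004741 gal

0.05080 bbl/day → 9.34785×10⁻⁸ m³/s
0.05333 h → 191.988 s
V = Q × t = 9.34785×10⁻⁸ × 191.988 = 1.79468×10⁻⁵ m³
In gal: 1.79468×10⁻⁵ / 0.00378541 = 0.00474105 gal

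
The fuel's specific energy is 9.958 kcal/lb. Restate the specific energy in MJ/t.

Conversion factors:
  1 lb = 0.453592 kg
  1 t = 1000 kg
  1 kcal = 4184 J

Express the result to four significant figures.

91.85 MJ/t

9.958 kcal/lb × 4184 J/kcal ÷ 0.453592 kg/lb = 91854.1 J/kg
91854.1 J/kg ÷ 1000000 J/MJ × 1000 kg/t = 91.8541 MJ/t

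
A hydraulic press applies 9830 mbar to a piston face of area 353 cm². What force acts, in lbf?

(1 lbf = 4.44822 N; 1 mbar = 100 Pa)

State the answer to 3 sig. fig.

7800 lbf

9830 mbar × 100 = 983000 Pa
353 cm² × 0.0001 = 0.0353 m²
F = P × A = 983000 Pa × 0.0353 m² = 34699.9 N
34699.9 N ÷ (4.44822 N/lbf) = 7800.85 lbf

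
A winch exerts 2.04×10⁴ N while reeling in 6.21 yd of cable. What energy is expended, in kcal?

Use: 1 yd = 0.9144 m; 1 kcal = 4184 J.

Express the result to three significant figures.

6.21 yd × 0.9144 → 5.67842 m
W = F × d = 20400 N × 5.67842 m = 115840 J
115840 J ÷ (4184 J/kcal) = 27.6864 kcal

27.7 kcal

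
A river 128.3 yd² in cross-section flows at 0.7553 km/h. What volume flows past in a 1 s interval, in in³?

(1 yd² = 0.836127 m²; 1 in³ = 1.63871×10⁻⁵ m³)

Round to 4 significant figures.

1.373×10⁶ in³

0.7553 km/h × (1/3.6) = 0.209806 m/s
128.3 yd² × 0.836127 = 107.275 m²
V = v × A × t = 0.209806 m/s × 107.275 m² × 1 s = 22.5069 m³
22.5069 m³ ÷ (1.63871×10⁻⁵ m³/in³) = 1.37345×10⁶ in³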